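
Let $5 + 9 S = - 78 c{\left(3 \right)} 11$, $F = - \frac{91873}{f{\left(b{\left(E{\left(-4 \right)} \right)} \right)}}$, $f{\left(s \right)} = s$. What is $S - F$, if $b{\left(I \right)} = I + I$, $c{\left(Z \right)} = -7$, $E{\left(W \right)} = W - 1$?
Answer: $- \frac{766847}{90} \approx -8520.5$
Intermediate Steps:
$E{\left(W \right)} = -1 + W$ ($E{\left(W \right)} = W - 1 = -1 + W$)
$b{\left(I \right)} = 2 I$
$F = \frac{91873}{10}$ ($F = - \frac{91873}{2 \left(-1 - 4\right)} = - \frac{91873}{2 \left(-5\right)} = - \frac{91873}{-10} = \left(-91873\right) \left(- \frac{1}{10}\right) = \frac{91873}{10} \approx 9187.3$)
$S = \frac{6001}{9}$ ($S = - \frac{5}{9} + \frac{\left(-78\right) \left(-7\right) 11}{9} = - \frac{5}{9} + \frac{546 \cdot 11}{9} = - \frac{5}{9} + \frac{1}{9} \cdot 6006 = - \frac{5}{9} + \frac{2002}{3} = \frac{6001}{9} \approx 666.78$)
$S - F = \frac{6001}{9} - \frac{91873}{10} = - \frac{766847}{90}$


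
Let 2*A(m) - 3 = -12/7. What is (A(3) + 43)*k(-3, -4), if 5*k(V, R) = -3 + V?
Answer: -1833/35 ≈ -52.371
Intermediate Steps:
k(V, R) = -⅗ + V/5 (k(V, R) = (-3 + V)/5 = -⅗ + V/5)
A(m) = 9/14 (A(m) = 3/2 + (-12/7)/2 = 3/2 + (-12*⅐)/2 = 3/2 + (½)*(-12/7) = 3/2 - 6/7 = 9/14)
(A(3) + 43)*k(-3, -4) = (9/14 + 43)*(-⅗ + (⅕)*(-3)) = 611*(-⅗ - ⅗)/14 = (611/14)*(-6/5) = -1833/35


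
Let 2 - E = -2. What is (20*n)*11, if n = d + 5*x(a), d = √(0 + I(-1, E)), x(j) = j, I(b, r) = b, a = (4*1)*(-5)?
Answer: -22000 + 220*I ≈ -22000.0 + 220.0*I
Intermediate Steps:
a = -20 (a = 4*(-5) = -20)
E = 4 (E = 2 - 1*(-2) = 2 + 2 = 4)
d = I (d = √(0 - 1) = √(-1) = I ≈ 1.0*I)
n = -100 + I (n = I + 5*(-20) = I - 100 = -100 + I ≈ -100.0 + 1.0*I)
(20*n)*11 = (20*(-100 + I))*11 = (-2000 + 20*I)*11 = -22000 + 220*I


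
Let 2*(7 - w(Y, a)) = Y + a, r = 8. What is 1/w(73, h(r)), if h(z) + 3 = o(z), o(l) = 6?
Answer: -1/31 ≈ -0.032258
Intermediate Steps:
h(z) = 3 (h(z) = -3 + 6 = 3)
w(Y, a) = 7 - Y/2 - a/2 (w(Y, a) = 7 - (Y + a)/2 = 7 + (-Y/2 - a/2) = 7 - Y/2 - a/2)
1/w(73, h(r)) = 1/(7 - ½*73 - ½*3) = 1/(7 - 73/2 - 3/2) = 1/(-31) = -1/31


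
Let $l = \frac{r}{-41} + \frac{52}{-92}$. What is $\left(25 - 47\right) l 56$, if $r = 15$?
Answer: $\frac{1081696}{943} \approx 1147.1$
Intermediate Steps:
$l = - \frac{878}{943}$ ($l = \frac{15}{-41} + \frac{52}{-92} = 15 \left(- \frac{1}{41}\right) + 52 \left(- \frac{1}{92}\right) = - \frac{15}{41} - \frac{13}{23} = - \frac{878}{943} \approx -0.93107$)
$\left(25 - 47\right) l 56 = \left(25 - 47\right) \left(- \frac{878}{943}\right) 56 = \left(-22\right) \left(- \frac{878}{943}\right) 56 = \frac{19316}{943} \cdot 56 = \frac{1081696}{943}$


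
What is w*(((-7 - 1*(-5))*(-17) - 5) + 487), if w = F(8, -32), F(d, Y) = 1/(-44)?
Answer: -129/11 ≈ -11.727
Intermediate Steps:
F(d, Y) = -1/44
w = -1/44 ≈ -0.022727
w*(((-7 - 1*(-5))*(-17) - 5) + 487) = -(((-7 - 1*(-5))*(-17) - 5) + 487)/44 = -(((-7 + 5)*(-17) - 5) + 487)/44 = -((-2*(-17) - 5) + 487)/44 = -((34 - 5) + 487)/44 = -(29 + 487)/44 = -1/44*516 = -129/11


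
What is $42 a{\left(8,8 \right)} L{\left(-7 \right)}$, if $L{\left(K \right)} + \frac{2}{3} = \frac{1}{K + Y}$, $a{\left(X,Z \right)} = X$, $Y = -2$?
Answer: $- \frac{784}{3} \approx -261.33$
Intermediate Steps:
$L{\left(K \right)} = - \frac{2}{3} + \frac{1}{-2 + K}$ ($L{\left(K \right)} = - \frac{2}{3} + \frac{1}{K - 2} = - \frac{2}{3} + \frac{1}{-2 + K}$)
$42 a{\left(8,8 \right)} L{\left(-7 \right)} = 42 \cdot 8 \frac{7 - -14}{3 \left(-2 - 7\right)} = 336 \frac{7 + 14}{3 \left(-9\right)} = 336 \cdot \frac{1}{3} \left(- \frac{1}{9}\right) 21 = 336 \left(- \frac{7}{9}\right) = - \frac{784}{3}$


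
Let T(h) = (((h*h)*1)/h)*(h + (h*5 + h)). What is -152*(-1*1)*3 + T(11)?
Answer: 1303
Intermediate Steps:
T(h) = 7*h² (T(h) = ((h²*1)/h)*(h + (5*h + h)) = (h²/h)*(h + 6*h) = h*(7*h) = 7*h²)
-152*(-1*1)*3 + T(11) = -152*(-1*1)*3 + 7*11² = -(-152)*3 + 7*121 = -152*(-3) + 847 = 456 + 847 = 1303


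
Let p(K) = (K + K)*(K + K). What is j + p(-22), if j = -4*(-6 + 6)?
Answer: 1936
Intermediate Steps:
p(K) = 4*K² (p(K) = (2*K)*(2*K) = 4*K²)
j = 0 (j = -4*0 = 0)
j + p(-22) = 0 + 4*(-22)² = 0 + 4*484 = 0 + 1936 = 1936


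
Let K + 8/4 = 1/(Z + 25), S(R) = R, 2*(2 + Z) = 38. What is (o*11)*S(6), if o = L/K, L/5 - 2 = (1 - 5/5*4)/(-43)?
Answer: -1233540/3569 ≈ -345.63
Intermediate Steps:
Z = 17 (Z = -2 + (½)*38 = -2 + 19 = 17)
K = -83/42 (K = -2 + 1/(17 + 25) = -2 + 1/42 = -83/42 ≈ -1.9762)
L = 445/43 (L = 10 + 5*((1 - 5/5*4)/(-43)) = 10 + 5*((1 - 5*⅕*4)*(-1/43)) = 10 + 5*((1 - 1*4)*(-1/43)) = 10 + 5*((1 - 4)*(-1/43)) = 10 + 5*(-3*(-1/43)) = 10 + 5*(3/43) = 10 + 15/43 = 445/43 ≈ 10.349)
o = -18690/3569 (o = 445/(43*(-83/42)) = (445/43)*(-42/83) = -18690/3569 ≈ -5.2368)
(o*11)*S(6) = -18690/3569*11*6 = -205590/3569*6 = -1233540/3569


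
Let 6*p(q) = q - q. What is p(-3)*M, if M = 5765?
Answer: 0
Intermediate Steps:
p(q) = 0 (p(q) = (q - q)/6 = (1/6)*0 = 0)
p(-3)*M = 0*5765 = 0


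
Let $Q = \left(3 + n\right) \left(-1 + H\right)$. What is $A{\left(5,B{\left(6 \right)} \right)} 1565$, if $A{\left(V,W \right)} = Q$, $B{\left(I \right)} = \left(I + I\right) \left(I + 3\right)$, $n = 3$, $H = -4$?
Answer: $-46950$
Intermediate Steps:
$Q = -30$ ($Q = \left(3 + 3\right) \left(-1 - 4\right) = 6 \left(-5\right) = -30$)
$B{\left(I \right)} = 2 I \left(3 + I\right)$
$A{\left(V,W \right)} = -30$
$A{\left(5,B{\left(6 \right)} \right)} 1565 = \left(-30\right) 1565 = -46950$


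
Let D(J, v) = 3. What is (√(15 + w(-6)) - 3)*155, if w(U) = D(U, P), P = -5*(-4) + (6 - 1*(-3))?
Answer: -465 + 465*√2 ≈ 192.61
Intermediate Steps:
P = 29 (P = 20 + (6 + 3) = 20 + 9 = 29)
w(U) = 3
(√(15 + w(-6)) - 3)*155 = (√(15 + 3) - 3)*155 = (√18 - 3)*155 = (3*√2 - 3)*155 = (-3 + 3*√2)*155 = -465 + 465*√2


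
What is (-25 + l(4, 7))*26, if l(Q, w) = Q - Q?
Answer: -650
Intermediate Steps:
l(Q, w) = 0
(-25 + l(4, 7))*26 = (-25 + 0)*26 = -25*26 = -650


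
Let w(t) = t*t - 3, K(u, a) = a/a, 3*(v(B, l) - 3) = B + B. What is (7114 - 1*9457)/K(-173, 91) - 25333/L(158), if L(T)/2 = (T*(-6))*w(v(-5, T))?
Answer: -38576175/16432 ≈ -2347.6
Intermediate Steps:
v(B, l) = 3 + 2*B/3 (v(B, l) = 3 + (B + B)/3 = 3 + (2*B)/3 = 3 + 2*B/3)
K(u, a) = 1
w(t) = -3 + t**2 (w(t) = t**2 - 3 = -3 + t**2)
L(T) = 104*T/3 (L(T) = 2*((T*(-6))*(-3 + (3 + (2/3)*(-5))**2)) = 2*((-6*T)*(-3 + (3 - 10/3)**2)) = 2*((-6*T)*(-3 + (-1/3)**2)) = 2*((-6*T)*(-3 + 1/9)) = 2*(-6*T*(-26/9)) = 2*(52*T/3) = 104*T/3)
(7114 - 1*9457)/K(-173, 91) - 25333/L(158) = (7114 - 1*9457)/1 - 25333/((104/3)*158) = (7114 - 9457)*1 - 25333/16432/3 = -2343*1 - 25333*3/16432 = -2343 - 75999/16432 = -38576175/16432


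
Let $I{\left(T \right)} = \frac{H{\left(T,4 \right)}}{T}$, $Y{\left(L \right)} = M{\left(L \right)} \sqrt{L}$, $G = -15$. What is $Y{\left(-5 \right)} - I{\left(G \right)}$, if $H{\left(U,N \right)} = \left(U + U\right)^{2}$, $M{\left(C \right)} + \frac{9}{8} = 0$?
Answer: $60 - \frac{9 i \sqrt{5}}{8} \approx 60.0 - 2.5156 i$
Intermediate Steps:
$M{\left(C \right)} = - \frac{9}{8}$ ($M{\left(C \right)} = - \frac{9}{8} + 0 = - \frac{9}{8}$)
$H{\left(U,N \right)} = 4 U^{2}$ ($H{\left(U,N \right)} = \left(2 U\right)^{2} = 4 U^{2}$)
$Y{\left(L \right)} = - \frac{9 \sqrt{L}}{8}$
$I{\left(T \right)} = 4 T$ ($I{\left(T \right)} = \frac{4 T^{2}}{T} = 4 T$)
$Y{\left(-5 \right)} - I{\left(G \right)} = - \frac{9 \sqrt{-5}}{8} - 4 \left(-15\right) = - \frac{9 i \sqrt{5}}{8} - -60 = - \frac{9 i \sqrt{5}}{8} + 60 = 60 - \frac{9 i \sqrt{5}}{8}$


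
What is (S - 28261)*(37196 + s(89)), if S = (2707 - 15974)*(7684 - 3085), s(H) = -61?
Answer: -2266839009190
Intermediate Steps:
S = -61014933 (S = -13267*4599 = -61014933)
(S - 28261)*(37196 + s(89)) = (-61014933 - 28261)*(37196 - 61) = -61043194*37135 = -2266839009190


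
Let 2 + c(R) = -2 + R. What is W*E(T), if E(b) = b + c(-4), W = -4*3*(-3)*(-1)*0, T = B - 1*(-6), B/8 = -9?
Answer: 0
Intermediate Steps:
B = -72 (B = 8*(-9) = -72)
T = -66 (T = -72 - 1*(-6) = -72 + 6 = -66)
W = 0 (W = -(-36)*(-1)*0 = -4*9*0 = -36*0 = 0)
c(R) = -4 + R (c(R) = -2 + (-2 + R) = -4 + R)
E(b) = -8 + b (E(b) = b + (-4 - 4) = b - 8 = -8 + b)
W*E(T) = 0*(-8 - 66) = 0*(-74) = 0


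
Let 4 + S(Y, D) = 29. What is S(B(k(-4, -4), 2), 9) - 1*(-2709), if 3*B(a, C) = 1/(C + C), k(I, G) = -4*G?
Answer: 2734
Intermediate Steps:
B(a, C) = 1/(6*C) (B(a, C) = 1/(3*(C + C)) = 1/(3*((2*C))) = (1/(2*C))/3 = 1/(6*C))
S(Y, D) = 25 (S(Y, D) = -4 + 29 = 25)
S(B(k(-4, -4), 2), 9) - 1*(-2709) = 25 - 1*(-2709) = 25 + 2709 = 2734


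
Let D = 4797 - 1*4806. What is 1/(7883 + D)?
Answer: 1/7874 ≈ 0.00012700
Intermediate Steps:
D = -9 (D = 4797 - 4806 = -9)
1/(7883 + D) = 1/(7883 - 9) = 1/7874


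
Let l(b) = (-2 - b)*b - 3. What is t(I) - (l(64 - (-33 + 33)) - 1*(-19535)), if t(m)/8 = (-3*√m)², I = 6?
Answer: -14876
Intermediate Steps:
l(b) = -3 + b*(-2 - b) (l(b) = b*(-2 - b) - 3 = -3 + b*(-2 - b))
t(m) = 72*m (t(m) = 8*(-3*√m)² = 8*(9*m) = 72*m)
t(I) - (l(64 - (-33 + 33)) - 1*(-19535)) = 72*6 - ((-3 - (64 - (-33 + 33))² - 2*(64 - (-33 + 33))) - 1*(-19535)) = 432 - ((-3 - (64 - 1*0)² - 2*(64 - 1*0)) + 19535) = 432 - ((-3 - (64 + 0)² - 2*(64 + 0)) + 19535) = 432 - ((-3 - 1*64² - 2*64) + 19535) = 432 - ((-3 - 1*4096 - 128) + 19535) = 432 - ((-3 - 4096 - 128) + 19535) = 432 - (-4227 + 19535) = 432 - 1*15308 = 432 - 15308 = -14876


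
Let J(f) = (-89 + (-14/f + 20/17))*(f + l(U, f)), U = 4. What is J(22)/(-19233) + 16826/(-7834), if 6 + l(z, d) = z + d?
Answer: -3059617915/1565307623 ≈ -1.9546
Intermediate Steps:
l(z, d) = -6 + d + z (l(z, d) = -6 + (z + d) = -6 + (d + z) = -6 + d + z)
J(f) = (-2 + 2*f)*(-1493/17 - 14/f) (J(f) = (-89 + (-14/f + 20/17))*(f + (-6 + f + 4)) = (-89 + (-14/f + 20*(1/17)))*(f + (-2 + f)) = (-89 + (-14/f + 20/17))*(-2 + 2*f) = (-89 + (20/17 - 14/f))*(-2 + 2*f) = (-1493/17 - 14/f)*(-2 + 2*f) = (-2 + 2*f)*(-1493/17 - 14/f))
J(22)/(-19233) + 16826/(-7834) = (2510/17 + 28/22 - 2986/17*22)/(-19233) + 16826/(-7834) = (2510/17 + 28*(1/22) - 65692/17)*(-1/19233) + 16826*(-1/7834) = (2510/17 + 14/11 - 65692/17)*(-1/19233) - 8413/3917 = -694764/187*(-1/19233) - 8413/3917 = 77196/399619 - 8413/3917 = -3059617915/1565307623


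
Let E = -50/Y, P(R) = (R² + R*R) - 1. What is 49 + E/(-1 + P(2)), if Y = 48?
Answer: 7031/144 ≈ 48.826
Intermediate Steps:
P(R) = -1 + 2*R² (P(R) = (R² + R²) - 1 = 2*R² - 1 = -1 + 2*R²)
E = -25/24 (E = -50/48 = -50*1/48 = -25/24 ≈ -1.0417)
49 + E/(-1 + P(2)) = 49 - 25/24/(-1 + (-1 + 2*2²)) = 49 - 25/24/(-1 + (-1 + 2*4)) = 49 - 25/24/(-1 + (-1 + 8)) = 49 - 25/24/(-1 + 7) = 49 - 25/24/6 = 49 + (⅙)*(-25/24) = 49 - 25/144 = 7031/144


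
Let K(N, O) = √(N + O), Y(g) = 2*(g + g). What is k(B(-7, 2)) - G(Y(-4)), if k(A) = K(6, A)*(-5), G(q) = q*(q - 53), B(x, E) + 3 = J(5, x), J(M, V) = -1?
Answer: -1104 - 5*√2 ≈ -1111.1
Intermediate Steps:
B(x, E) = -4 (B(x, E) = -3 - 1 = -4)
Y(g) = 4*g (Y(g) = 2*(2*g) = 4*g)
G(q) = q*(-53 + q)
k(A) = -5*√(6 + A) (k(A) = √(6 + A)*(-5) = -5*√(6 + A))
k(B(-7, 2)) - G(Y(-4)) = -5*√(6 - 4) - 4*(-4)*(-53 + 4*(-4)) = -5*√2 - (-16)*(-53 - 16) = -5*√2 - (-16)*(-69) = -5*√2 - 1*1104 = -5*√2 - 1104 = -1104 - 5*√2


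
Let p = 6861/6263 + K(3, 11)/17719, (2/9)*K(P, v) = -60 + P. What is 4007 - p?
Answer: 889106486159/221948194 ≈ 4005.9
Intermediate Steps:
K(P, v) = -270 + 9*P/2 (K(P, v) = 9*(-60 + P)/2 = -270 + 9*P/2)
p = 239927199/221948194 (p = 6861/6263 + (-270 + (9/2)*3)/17719 = 6861*(1/6263) + (-270 + 27/2)*(1/17719) = 6861/6263 - 513/2*1/17719 = 6861/6263 - 513/35438 = 239927199/221948194 ≈ 1.0810)
4007 - p = 4007 - 1*239927199/221948194 = 4007 - 239927199/221948194 = 889106486159/221948194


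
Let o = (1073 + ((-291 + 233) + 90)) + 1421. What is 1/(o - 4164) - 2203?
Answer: -3608515/1638 ≈ -2203.0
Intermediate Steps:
o = 2526 (o = (1073 + (-58 + 90)) + 1421 = (1073 + 32) + 1421 = 1105 + 1421 = 2526)
1/(o - 4164) - 2203 = 1/(2526 - 4164) - 2203 = 1/(-1638) - 2203 = -1/1638 - 2203 = -3608515/1638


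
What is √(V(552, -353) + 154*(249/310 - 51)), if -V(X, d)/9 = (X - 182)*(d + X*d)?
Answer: 3*√1735240967635/155 ≈ 25496.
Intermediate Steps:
V(X, d) = -9*(-182 + X)*(d + X*d) (V(X, d) = -9*(X - 182)*(d + X*d) = -9*(-182 + X)*(d + X*d))
√(V(552, -353) + 154*(249/310 - 51)) = √(9*(-353)*(182 - 1*552² + 181*552) + 154*(249/310 - 51)) = √(9*(-353)*(182 - 1*304704 + 99912) + 154*(249*(1/310) - 51)) = √(9*(-353)*(182 - 304704 + 99912) + 154*(249/310 - 51)) = √(9*(-353)*(-204610) + 154*(-15561/310)) = √(650045970 - 1198197/155) = √(100755927153/155) = 3*√1735240967635/155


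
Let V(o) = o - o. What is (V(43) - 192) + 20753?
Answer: 20561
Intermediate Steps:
V(o) = 0
(V(43) - 192) + 20753 = (0 - 192) + 20753 = -192 + 20753 = 20561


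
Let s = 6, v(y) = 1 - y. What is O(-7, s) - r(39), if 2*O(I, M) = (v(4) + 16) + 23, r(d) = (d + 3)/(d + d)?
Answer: 227/13 ≈ 17.462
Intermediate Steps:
r(d) = (3 + d)/(2*d) (r(d) = (3 + d)/((2*d)) = (3 + d)*(1/(2*d)) = (3 + d)/(2*d))
O(I, M) = 18 (O(I, M) = (((1 - 1*4) + 16) + 23)/2 = (((1 - 4) + 16) + 23)/2 = ((-3 + 16) + 23)/2 = (13 + 23)/2 = (1/2)*36 = 18)
O(-7, s) - r(39) = 18 - (3 + 39)/(2*39) = 18 - 42/(2*39) = 18 - 1*7/13 = 18 - 7/13 = 227/13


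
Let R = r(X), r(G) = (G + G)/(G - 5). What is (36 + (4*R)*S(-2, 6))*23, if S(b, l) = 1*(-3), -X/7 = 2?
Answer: 8004/19 ≈ 421.26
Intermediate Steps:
X = -14 (X = -7*2 = -14)
r(G) = 2*G/(-5 + G) (r(G) = (2*G)/(-5 + G) = 2*G/(-5 + G))
S(b, l) = -3
R = 28/19 (R = 2*(-14)/(-5 - 14) = 2*(-14)/(-19) = 2*(-14)*(-1/19) = 28/19 ≈ 1.4737)
(36 + (4*R)*S(-2, 6))*23 = (36 + (4*(28/19))*(-3))*23 = (36 + (112/19)*(-3))*23 = (36 - 336/19)*23 = (348/19)*23 = 8004/19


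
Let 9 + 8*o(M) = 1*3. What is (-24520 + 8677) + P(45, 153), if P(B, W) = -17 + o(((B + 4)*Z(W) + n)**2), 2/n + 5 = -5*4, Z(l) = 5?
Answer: -63443/4 ≈ -15861.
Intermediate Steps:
n = -2/25 (n = 2/(-5 - 5*4) = 2/(-5 - 20) = 2/(-25) = 2*(-1/25) = -2/25 ≈ -0.080000)
o(M) = -3/4 (o(M) = -9/8 + (1*3)/8 = -9/8 + (1/8)*3 = -9/8 + 3/8 = -3/4)
P(B, W) = -71/4 (P(B, W) = -17 - 3/4 = -71/4)
(-24520 + 8677) + P(45, 153) = (-24520 + 8677) - 71/4 = -15843 - 71/4 = -63443/4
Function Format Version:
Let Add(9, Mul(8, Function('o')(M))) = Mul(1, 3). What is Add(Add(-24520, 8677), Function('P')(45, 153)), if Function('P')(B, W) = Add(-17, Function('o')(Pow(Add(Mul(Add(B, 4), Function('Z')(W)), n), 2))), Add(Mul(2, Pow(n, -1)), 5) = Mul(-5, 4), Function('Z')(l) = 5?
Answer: Rational(-63443, 4) ≈ -15861.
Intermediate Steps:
n = Rational(-2, 25) (n = Mul(2, Pow(Add(-5, Mul(-5, 4)), -1)) = Mul(2, Pow(Add(-5, -20), -1)) = Mul(2, Pow(-25, -1)) = Mul(2, Rational(-1, 25)) = Rational(-2, 25) ≈ -0.080000)
Function('o')(M) = Rational(-3, 4) (Function('o')(M) = Add(Rational(-9, 8), Mul(Rational(1, 8), Mul(1, 3))) = Add(Rational(-9, 8), Mul(Rational(1, 8), 3)) = Add(Rational(-9, 8), Rational(3, 8)) = Rational(-3, 4))
Function('P')(B, W) = Rational(-71, 4) (Function('P')(B, W) = Add(-17, Rational(-3, 4)) = Rational(-71, 4))
Add(Add(-24520, 8677), Function('P')(45, 153)) = Add(Add(-24520, 8677), Rational(-71, 4)) = Add(-15843, Rational(-71, 4)) = Rational(-63443, 4)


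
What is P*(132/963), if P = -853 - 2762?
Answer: -53020/107 ≈ -495.51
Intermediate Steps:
P = -3615
P*(132/963) = -477180/963 = -3615*44/321 = -53020/107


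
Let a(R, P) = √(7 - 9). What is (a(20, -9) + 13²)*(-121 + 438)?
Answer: 53573 + 317*I*√2 ≈ 53573.0 + 448.31*I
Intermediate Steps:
a(R, P) = I*√2 (a(R, P) = √(-2) = I*√2)
(a(20, -9) + 13²)*(-121 + 438) = (I*√2 + 13²)*(-121 + 438) = (I*√2 + 169)*317 = (169 + I*√2)*317 = 53573 + 317*I*√2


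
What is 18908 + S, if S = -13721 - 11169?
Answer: -5982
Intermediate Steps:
S = -24890
18908 + S = 18908 - 24890 = -5982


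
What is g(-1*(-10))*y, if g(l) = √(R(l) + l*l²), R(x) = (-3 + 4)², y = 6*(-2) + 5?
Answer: -7*√1001 ≈ -221.47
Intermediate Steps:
y = -7 (y = -12 + 5 = -7)
R(x) = 1 (R(x) = 1² = 1)
g(l) = √(1 + l³) (g(l) = √(1 + l*l²) = √(1 + l³))
g(-1*(-10))*y = √(1 + (-1*(-10))³)*(-7) = √(1 + 10³)*(-7) = √(1 + 1000)*(-7) = √1001*(-7) = -7*√1001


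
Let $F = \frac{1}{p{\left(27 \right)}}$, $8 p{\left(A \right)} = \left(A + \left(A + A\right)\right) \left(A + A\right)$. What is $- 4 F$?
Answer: $- \frac{16}{2187} \approx -0.007316$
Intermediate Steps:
$p{\left(A \right)} = \frac{3 A^{2}}{4}$ ($p{\left(A \right)} = \frac{\left(A + \left(A + A\right)\right) \left(A + A\right)}{8} = \frac{\left(A + 2 A\right) 2 A}{8} = \frac{3 A 2 A}{8} = \frac{6 A^{2}}{8} = \frac{3 A^{2}}{4}$)
$F = \frac{4}{2187}$ ($F = \frac{1}{\frac{3}{4} \cdot 27^{2}} = \frac{1}{\frac{3}{4} \cdot 729} = \frac{1}{\frac{2187}{4}} = \frac{4}{2187} \approx 0.001829$)
$- 4 F = \left(-4\right) \frac{4}{2187} = - \frac{16}{2187}$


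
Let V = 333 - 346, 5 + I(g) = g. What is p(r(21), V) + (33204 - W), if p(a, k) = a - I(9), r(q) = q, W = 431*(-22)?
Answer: 42703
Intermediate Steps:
W = -9482
I(g) = -5 + g
V = -13
p(a, k) = -4 + a (p(a, k) = a - (-5 + 9) = a - 1*4 = a - 4 = -4 + a)
p(r(21), V) + (33204 - W) = (-4 + 21) + (33204 - 1*(-9482)) = 17 + (33204 + 9482) = 17 + 42686 = 42703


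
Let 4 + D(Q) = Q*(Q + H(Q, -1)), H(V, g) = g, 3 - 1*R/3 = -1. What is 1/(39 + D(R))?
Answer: 1/167 ≈ 0.0059880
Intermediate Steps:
R = 12 (R = 9 - 3*(-1) = 9 + 3 = 12)
D(Q) = -4 + Q*(-1 + Q) (D(Q) = -4 + Q*(Q - 1) = -4 + Q*(-1 + Q))
1/(39 + D(R)) = 1/(39 + (-4 + 12**2 - 1*12)) = 1/(39 + (-4 + 144 - 12)) = 1/(39 + 128) = 1/167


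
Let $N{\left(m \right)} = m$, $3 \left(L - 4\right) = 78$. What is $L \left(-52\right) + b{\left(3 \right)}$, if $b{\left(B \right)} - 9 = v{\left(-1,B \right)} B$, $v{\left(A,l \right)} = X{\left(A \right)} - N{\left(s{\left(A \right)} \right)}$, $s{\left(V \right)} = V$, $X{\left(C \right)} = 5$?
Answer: $-1533$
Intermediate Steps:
$L = 30$ ($L = 4 + \frac{1}{3} \cdot 78 = 4 + 26 = 30$)
$v{\left(A,l \right)} = 5 - A$
$b{\left(B \right)} = 9 + 6 B$ ($b{\left(B \right)} = 9 + \left(5 - -1\right) B = 9 + \left(5 + 1\right) B = 9 + 6 B$)
$L \left(-52\right) + b{\left(3 \right)} = 30 \left(-52\right) + \left(9 + 6 \cdot 3\right) = -1560 + \left(9 + 18\right) = -1560 + 27 = -1533$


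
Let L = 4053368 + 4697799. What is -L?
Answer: -8751167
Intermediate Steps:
L = 8751167
-L = -1*8751167 = -8751167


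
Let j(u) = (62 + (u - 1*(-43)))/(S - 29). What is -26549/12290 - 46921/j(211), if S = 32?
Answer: -869183377/1941820 ≈ -447.61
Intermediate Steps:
j(u) = 35 + u/3 (j(u) = (62 + (u - 1*(-43)))/(32 - 29) = (62 + (u + 43))/3 = (62 + (43 + u))*(⅓) = (105 + u)*(⅓) = 35 + u/3)
-26549/12290 - 46921/j(211) = -26549/12290 - 46921/(35 + (⅓)*211) = -26549*1/12290 - 46921/(35 + 211/3) = -26549/12290 - 46921/316/3 = -26549/12290 - 46921*3/316 = -26549/12290 - 140763/316 = -869183377/1941820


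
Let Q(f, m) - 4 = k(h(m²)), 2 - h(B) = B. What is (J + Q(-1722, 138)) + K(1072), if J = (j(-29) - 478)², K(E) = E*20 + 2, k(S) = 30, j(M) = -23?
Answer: 272477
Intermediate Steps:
h(B) = 2 - B
Q(f, m) = 34 (Q(f, m) = 4 + 30 = 34)
K(E) = 2 + 20*E (K(E) = 20*E + 2 = 2 + 20*E)
J = 251001 (J = (-23 - 478)² = (-501)² = 251001)
(J + Q(-1722, 138)) + K(1072) = (251001 + 34) + (2 + 20*1072) = 251035 + (2 + 21440) = 251035 + 21442 = 272477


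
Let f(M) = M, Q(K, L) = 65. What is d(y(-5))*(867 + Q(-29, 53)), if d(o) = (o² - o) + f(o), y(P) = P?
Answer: 23300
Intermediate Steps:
d(o) = o² (d(o) = (o² - o) + o = o²)
d(y(-5))*(867 + Q(-29, 53)) = (-5)²*(867 + 65) = 25*932 = 23300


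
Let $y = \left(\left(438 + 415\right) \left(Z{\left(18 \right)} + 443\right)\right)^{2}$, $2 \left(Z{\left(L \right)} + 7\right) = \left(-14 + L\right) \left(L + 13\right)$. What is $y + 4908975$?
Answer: $180454851411$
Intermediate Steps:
$Z{\left(L \right)} = -7 + \frac{\left(-14 + L\right) \left(13 + L\right)}{2}$ ($Z{\left(L \right)} = -7 + \frac{\left(-14 + L\right) \left(L + 13\right)}{2} = -7 + \frac{\left(-14 + L\right) \left(13 + L\right)}{2}$)
$y = 180449942436$ ($y = \left(\left(438 + 415\right) \left(\left(-98 + \frac{18^{2}}{2} - 9\right) + 443\right)\right)^{2} = \left(853 \left(\left(-98 + \frac{1}{2} \cdot 324 - 9\right) + 443\right)\right)^{2} = \left(853 \left(\left(-98 + 162 - 9\right) + 443\right)\right)^{2} = \left(853 \left(55 + 443\right)\right)^{2} = \left(853 \cdot 498\right)^{2} = 424794^{2} = 180449942436$)
$y + 4908975 = 180449942436 + 4908975 = 180454851411$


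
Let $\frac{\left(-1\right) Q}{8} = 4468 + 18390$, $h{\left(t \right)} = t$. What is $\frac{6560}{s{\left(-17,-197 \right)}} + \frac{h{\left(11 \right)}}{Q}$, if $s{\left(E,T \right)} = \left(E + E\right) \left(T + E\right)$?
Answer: $\frac{27261541}{30239056} \approx 0.90153$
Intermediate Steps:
$s{\left(E,T \right)} = 2 E \left(E + T\right)$
$Q = -182864$ ($Q = - 8 \left(4468 + 18390\right) = \left(-8\right) 22858 = -182864$)
$\frac{6560}{s{\left(-17,-197 \right)}} + \frac{h{\left(11 \right)}}{Q} = \frac{6560}{2 \left(-17\right) \left(-17 - 197\right)} + \frac{11}{-182864} = \frac{6560}{2 \left(-17\right) \left(-214\right)} + 11 \left(- \frac{1}{182864}\right) = \frac{6560}{7276} - \frac{1}{16624} = 6560 \cdot \frac{1}{7276} - \frac{1}{16624} = \frac{1640}{1819} - \frac{1}{16624} = \frac{27261541}{30239056}$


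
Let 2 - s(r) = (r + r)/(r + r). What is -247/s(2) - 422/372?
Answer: -46153/186 ≈ -248.13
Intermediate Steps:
s(r) = 1 (s(r) = 2 - (r + r)/(r + r) = 2 - 2*r/(2*r) = 2 - 2*r*1/(2*r) = 2 - 1*1 = 2 - 1 = 1)
-247/s(2) - 422/372 = -247/1 - 422/372 = -247*1 - 422*1/372 = -247 - 211/186 = -46153/186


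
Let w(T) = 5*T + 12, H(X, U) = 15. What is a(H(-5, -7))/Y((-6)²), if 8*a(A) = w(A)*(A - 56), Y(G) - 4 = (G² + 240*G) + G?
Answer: -123/2752 ≈ -0.044695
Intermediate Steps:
w(T) = 12 + 5*T
Y(G) = 4 + G² + 241*G (Y(G) = 4 + ((G² + 240*G) + G) = 4 + (G² + 241*G) = 4 + G² + 241*G)
a(A) = (-56 + A)*(12 + 5*A)/8 (a(A) = ((12 + 5*A)*(A - 56))/8 = ((12 + 5*A)*(-56 + A))/8 = ((-56 + A)*(12 + 5*A))/8 = (-56 + A)*(12 + 5*A)/8)
a(H(-5, -7))/Y((-6)²) = ((-56 + 15)*(12 + 5*15)/8)/(4 + ((-6)²)² + 241*(-6)²) = ((⅛)*(-41)*(12 + 75))/(4 + 36² + 241*36) = ((⅛)*(-41)*87)/(4 + 1296 + 8676) = -3567/8/9976 = -3567/8*1/9976 = -123/2752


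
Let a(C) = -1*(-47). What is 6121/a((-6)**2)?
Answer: 6121/47 ≈ 130.23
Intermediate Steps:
a(C) = 47
6121/a((-6)**2) = 6121/47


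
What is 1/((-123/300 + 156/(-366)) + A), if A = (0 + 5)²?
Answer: 6100/147399 ≈ 0.041384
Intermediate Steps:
A = 25 (A = 5² = 25)
1/((-123/300 + 156/(-366)) + A) = 1/((-123/300 + 156/(-366)) + 25) = 1/((-123*1/300 + 156*(-1/366)) + 25) = 1/((-41/100 - 26/61) + 25) = 1/(-5101/6100 + 25) = 1/(147399/6100) = 6100/147399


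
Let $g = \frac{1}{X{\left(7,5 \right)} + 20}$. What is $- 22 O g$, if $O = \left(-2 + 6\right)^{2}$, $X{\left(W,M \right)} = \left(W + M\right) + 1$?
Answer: $- \frac{32}{3} \approx -10.667$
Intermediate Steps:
$X{\left(W,M \right)} = 1 + M + W$ ($X{\left(W,M \right)} = \left(M + W\right) + 1 = 1 + M + W$)
$g = \frac{1}{33}$ ($g = \frac{1}{\left(1 + 5 + 7\right) + 20} = \frac{1}{13 + 20} = \frac{1}{33} \approx 0.030303$)
$O = 16$ ($O = 4^{2} = 16$)
$- 22 O g = \left(-22\right) 16 \cdot \frac{1}{33} = \left(-352\right) \frac{1}{33} = - \frac{32}{3}$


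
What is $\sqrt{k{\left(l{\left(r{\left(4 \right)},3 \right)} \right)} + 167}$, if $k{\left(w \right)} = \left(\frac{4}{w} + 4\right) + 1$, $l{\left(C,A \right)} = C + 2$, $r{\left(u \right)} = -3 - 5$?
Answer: $\frac{\sqrt{1542}}{3} \approx 13.089$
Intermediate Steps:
$r{\left(u \right)} = -8$ ($r{\left(u \right)} = -3 - 5 = -8$)
$l{\left(C,A \right)} = 2 + C$
$k{\left(w \right)} = 5 + \frac{4}{w}$ ($k{\left(w \right)} = \left(4 + \frac{4}{w}\right) + 1 = 5 + \frac{4}{w}$)
$\sqrt{k{\left(l{\left(r{\left(4 \right)},3 \right)} \right)} + 167} = \sqrt{\left(5 + \frac{4}{2 - 8}\right) + 167} = \sqrt{\left(5 + \frac{4}{-6}\right) + 167} = \sqrt{\left(5 + 4 \left(- \frac{1}{6}\right)\right) + 167} = \sqrt{\left(5 - \frac{2}{3}\right) + 167} = \sqrt{\frac{13}{3} + 167} = \sqrt{\frac{514}{3}} = \frac{\sqrt{1542}}{3}$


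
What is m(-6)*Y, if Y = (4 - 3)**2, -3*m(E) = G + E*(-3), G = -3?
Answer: -5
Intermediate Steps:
m(E) = 1 + E (m(E) = -(-3 + E*(-3))/3 = -(-3 - 3*E)/3 = 1 + E)
Y = 1 (Y = 1**2 = 1)
m(-6)*Y = (1 - 6)*1 = -5*1 = -5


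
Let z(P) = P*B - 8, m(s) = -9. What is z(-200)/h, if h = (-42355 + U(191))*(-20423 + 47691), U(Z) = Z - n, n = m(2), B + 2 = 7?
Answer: 252/287370635 ≈ 8.7692e-7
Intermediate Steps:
B = 5 (B = -2 + 7 = 5)
n = -9
U(Z) = 9 + Z (U(Z) = Z - 1*(-9) = Z + 9 = 9 + Z)
h = -1149482540 (h = (-42355 + (9 + 191))*(-20423 + 47691) = (-42355 + 200)*27268 = -42155*27268 = -1149482540)
z(P) = -8 + 5*P (z(P) = P*5 - 8 = 5*P - 8 = -8 + 5*P)
z(-200)/h = (-8 + 5*(-200))/(-1149482540) = (-8 - 1000)*(-1/1149482540) = -1008*(-1/1149482540) = 252/287370635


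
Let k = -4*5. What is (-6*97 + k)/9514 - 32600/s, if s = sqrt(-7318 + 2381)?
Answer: -301/4757 + 32600*I*sqrt(4937)/4937 ≈ -0.063275 + 463.97*I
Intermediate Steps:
k = -20
s = I*sqrt(4937) (s = sqrt(-4937) = I*sqrt(4937) ≈ 70.264*I)
(-6*97 + k)/9514 - 32600/s = (-6*97 - 20)/9514 - 32600*(-I*sqrt(4937)/4937) = (-582 - 20)*(1/9514) - (-32600)*I*sqrt(4937)/4937 = -602*1/9514 + 32600*I*sqrt(4937)/4937 = -301/4757 + 32600*I*sqrt(4937)/4937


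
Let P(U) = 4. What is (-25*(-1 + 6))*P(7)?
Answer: -500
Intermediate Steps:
(-25*(-1 + 6))*P(7) = -25*(-1 + 6)*4 = -25*5*4 = -5*25*4 = -125*4 = -500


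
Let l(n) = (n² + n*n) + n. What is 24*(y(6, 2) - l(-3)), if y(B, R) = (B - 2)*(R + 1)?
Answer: -72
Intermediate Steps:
l(n) = n + 2*n² (l(n) = (n² + n²) + n = 2*n² + n = n + 2*n²)
y(B, R) = (1 + R)*(-2 + B) (y(B, R) = (-2 + B)*(1 + R) = (1 + R)*(-2 + B))
24*(y(6, 2) - l(-3)) = 24*((-2 + 6 - 2*2 + 6*2) - (-3)*(1 + 2*(-3))) = 24*((-2 + 6 - 4 + 12) - (-3)*(1 - 6)) = 24*(12 - (-3)*(-5)) = 24*(12 - 1*15) = 24*(12 - 15) = 24*(-3) = -72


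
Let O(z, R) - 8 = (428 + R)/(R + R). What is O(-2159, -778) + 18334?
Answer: 14270251/778 ≈ 18342.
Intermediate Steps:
O(z, R) = 8 + (428 + R)/(2*R) (O(z, R) = 8 + (428 + R)/(R + R) = 8 + (428 + R)/((2*R)) = 8 + (428 + R)*(1/(2*R)) = 8 + (428 + R)/(2*R))
O(-2159, -778) + 18334 = (17/2 + 214/(-778)) + 18334 = (17/2 + 214*(-1/778)) + 18334 = (17/2 - 107/389) + 18334 = 6399/778 + 18334 = 14270251/778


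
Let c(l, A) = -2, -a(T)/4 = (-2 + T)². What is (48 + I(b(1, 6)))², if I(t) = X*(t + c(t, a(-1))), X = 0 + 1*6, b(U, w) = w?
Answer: 5184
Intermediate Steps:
a(T) = -4*(-2 + T)²
X = 6 (X = 0 + 6 = 6)
I(t) = -12 + 6*t (I(t) = 6*(t - 2) = 6*(-2 + t) = -12 + 6*t)
(48 + I(b(1, 6)))² = (48 + (-12 + 6*6))² = (48 + (-12 + 36))² = (48 + 24)² = 72² = 5184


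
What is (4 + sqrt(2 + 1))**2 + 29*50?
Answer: 1469 + 8*sqrt(3) ≈ 1482.9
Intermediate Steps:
(4 + sqrt(2 + 1))**2 + 29*50 = (4 + sqrt(3))**2 + 1450 = 1450 + (4 + sqrt(3))**2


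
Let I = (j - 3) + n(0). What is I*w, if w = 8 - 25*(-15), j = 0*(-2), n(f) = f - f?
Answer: -1149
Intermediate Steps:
n(f) = 0
j = 0
w = 383 (w = 8 + 375 = 383)
I = -3 (I = (0 - 3) + 0 = -3 + 0 = -3)
I*w = -3*383 = -1149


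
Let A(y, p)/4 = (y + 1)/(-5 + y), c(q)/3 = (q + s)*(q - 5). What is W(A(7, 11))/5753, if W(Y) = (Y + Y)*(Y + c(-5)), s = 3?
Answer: 2432/5753 ≈ 0.42274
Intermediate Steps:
c(q) = 3*(-5 + q)*(3 + q) (c(q) = 3*((q + 3)*(q - 5)) = 3*((3 + q)*(-5 + q)) = 3*((-5 + q)*(3 + q)) = 3*(-5 + q)*(3 + q))
A(y, p) = 4*(1 + y)/(-5 + y) (A(y, p) = 4*((y + 1)/(-5 + y)) = 4*((1 + y)/(-5 + y)) = 4*(1 + y)/(-5 + y))
W(Y) = 2*Y*(60 + Y) (W(Y) = (Y + Y)*(Y + (-45 - 6*(-5) + 3*(-5)**2)) = (2*Y)*(Y + (-45 + 30 + 3*25)) = (2*Y)*(Y + (-45 + 30 + 75)) = (2*Y)*(Y + 60) = (2*Y)*(60 + Y) = 2*Y*(60 + Y))
W(A(7, 11))/5753 = (2*(4*(1 + 7)/(-5 + 7))*(60 + 4*(1 + 7)/(-5 + 7)))/5753 = (2*(4*8/2)*(60 + 4*8/2))*(1/5753) = (2*(4*(1/2)*8)*(60 + 4*(1/2)*8))*(1/5753) = (2*16*(60 + 16))*(1/5753) = (2*16*76)*(1/5753) = 2432*(1/5753) = 2432/5753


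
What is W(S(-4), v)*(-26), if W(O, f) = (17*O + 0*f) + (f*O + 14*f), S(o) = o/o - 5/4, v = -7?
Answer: 2613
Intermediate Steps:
S(o) = -1/4 (S(o) = 1 - 5*1/4 = 1 - 5/4 = -1/4)
W(O, f) = 14*f + 17*O + O*f (W(O, f) = (17*O + 0) + (O*f + 14*f) = 17*O + (14*f + O*f) = 14*f + 17*O + O*f)
W(S(-4), v)*(-26) = (14*(-7) + 17*(-1/4) - 1/4*(-7))*(-26) = (-98 - 17/4 + 7/4)*(-26) = -201/2*(-26) = 2613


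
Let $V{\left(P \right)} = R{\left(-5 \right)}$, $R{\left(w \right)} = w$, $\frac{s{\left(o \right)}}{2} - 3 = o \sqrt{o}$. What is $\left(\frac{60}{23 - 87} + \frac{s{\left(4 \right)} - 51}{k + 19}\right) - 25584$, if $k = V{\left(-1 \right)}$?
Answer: $- \frac{2865745}{112} \approx -25587.0$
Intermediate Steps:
$s{\left(o \right)} = 6 + 2 o^{\frac{3}{2}}$ ($s{\left(o \right)} = 6 + 2 o \sqrt{o} = 6 + 2 o^{\frac{3}{2}}$)
$V{\left(P \right)} = -5$
$k = -5$
$\left(\frac{60}{23 - 87} + \frac{s{\left(4 \right)} - 51}{k + 19}\right) - 25584 = \left(\frac{60}{23 - 87} + \frac{\left(6 + 2 \cdot 4^{\frac{3}{2}}\right) - 51}{-5 + 19}\right) - 25584 = \left(\frac{60}{-64} + \frac{\left(6 + 2 \cdot 8\right) - 51}{14}\right) - 25584 = \left(60 \left(- \frac{1}{64}\right) + \left(\left(6 + 16\right) - 51\right) \frac{1}{14}\right) - 25584 = \left(- \frac{15}{16} + \left(22 - 51\right) \frac{1}{14}\right) - 25584 = \left(- \frac{15}{16} - \frac{29}{14}\right) - 25584 = - \frac{337}{112} - 25584 = - \frac{2865745}{112}$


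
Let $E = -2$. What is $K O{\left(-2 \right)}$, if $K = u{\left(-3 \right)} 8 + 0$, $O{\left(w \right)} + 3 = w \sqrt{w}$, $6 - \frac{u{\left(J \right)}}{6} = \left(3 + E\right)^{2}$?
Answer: $-720 - 480 i \sqrt{2} \approx -720.0 - 678.82 i$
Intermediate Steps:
$u{\left(J \right)} = 30$ ($u{\left(J \right)} = 36 - 6 \left(3 - 2\right)^{2} = 36 - 6 \cdot 1^{2} = 36 - 6 = 30$)
$O{\left(w \right)} = -3 + w^{\frac{3}{2}}$ ($O{\left(w \right)} = -3 + w \sqrt{w} = -3 + w^{\frac{3}{2}}$)
$K = 240$ ($K = 30 \cdot 8 + 0 = 240 + 0 = 240$)
$K O{\left(-2 \right)} = 240 \left(-3 + \left(-2\right)^{\frac{3}{2}}\right) = 240 \left(-3 - 2 i \sqrt{2}\right) = -720 - 480 i \sqrt{2}$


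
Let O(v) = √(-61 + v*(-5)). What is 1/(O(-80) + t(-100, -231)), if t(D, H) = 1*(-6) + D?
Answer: -106/10897 - √339/10897 ≈ -0.011417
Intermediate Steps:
O(v) = √(-61 - 5*v)
t(D, H) = -6 + D
1/(O(-80) + t(-100, -231)) = 1/(√(-61 - 5*(-80)) + (-6 - 100)) = 1/(√(-61 + 400) - 106) = 1/(√339 - 106) = 1/(-106 + √339)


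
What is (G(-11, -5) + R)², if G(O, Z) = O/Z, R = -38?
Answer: 32041/25 ≈ 1281.6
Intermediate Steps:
(G(-11, -5) + R)² = (-11/(-5) - 38)² = (-11*(-⅕) - 38)² = (11/5 - 38)² = (-179/5)² = 32041/25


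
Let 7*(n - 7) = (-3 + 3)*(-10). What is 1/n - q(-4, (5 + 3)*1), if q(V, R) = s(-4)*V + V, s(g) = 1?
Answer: 57/7 ≈ 8.1429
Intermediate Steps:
n = 7 (n = 7 + ((-3 + 3)*(-10))/7 = 7 + (0*(-10))/7 = 7 + (⅐)*0 = 7 + 0 = 7)
q(V, R) = 2*V (q(V, R) = 1*V + V = V + V = 2*V)
1/n - q(-4, (5 + 3)*1) = 1/7 - 2*(-4) = ⅐ - 1*(-8) = ⅐ + 8 = 57/7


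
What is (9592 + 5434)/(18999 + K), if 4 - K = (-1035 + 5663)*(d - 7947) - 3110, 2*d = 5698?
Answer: 15026/23615657 ≈ 0.00063627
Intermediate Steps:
d = 2849 (d = (1/2)*5698 = 2849)
K = 23596658 (K = 4 - ((-1035 + 5663)*(2849 - 7947) - 3110) = 4 - (4628*(-5098) - 3110) = 4 - (-23593544 - 3110) = 4 - 1*(-23596654) = 4 + 23596654 = 23596658)
(9592 + 5434)/(18999 + K) = (9592 + 5434)/(18999 + 23596658) = 15026/23615657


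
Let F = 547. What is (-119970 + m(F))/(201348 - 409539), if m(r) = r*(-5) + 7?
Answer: 122698/208191 ≈ 0.58935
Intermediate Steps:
m(r) = 7 - 5*r (m(r) = -5*r + 7 = 7 - 5*r)
(-119970 + m(F))/(201348 - 409539) = (-119970 + (7 - 5*547))/(201348 - 409539) = (-119970 + (7 - 2735))/(-208191) = (-119970 - 2728)*(-1/208191) = -122698*(-1/208191) = 122698/208191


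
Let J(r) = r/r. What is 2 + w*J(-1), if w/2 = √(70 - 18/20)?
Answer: 2 + √6910/5 ≈ 18.625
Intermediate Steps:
J(r) = 1
w = √6910/5 (w = 2*√(70 - 18/20) = 2*√(70 - 18*1/20) = 2*√(70 - 9/10) = 2*√(691/10) = 2*(√6910/10) = √6910/5 ≈ 16.625)
2 + w*J(-1) = 2 + (√6910/5)*1 = 2 + √6910/5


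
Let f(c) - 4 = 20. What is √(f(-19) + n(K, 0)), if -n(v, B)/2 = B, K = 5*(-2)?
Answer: 2*√6 ≈ 4.8990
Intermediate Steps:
K = -10
f(c) = 24 (f(c) = 4 + 20 = 24)
n(v, B) = -2*B
√(f(-19) + n(K, 0)) = √(24 - 2*0) = √(24 + 0) = √24 = 2*√6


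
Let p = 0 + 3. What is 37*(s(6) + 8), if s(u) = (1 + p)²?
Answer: 888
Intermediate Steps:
p = 3
s(u) = 16 (s(u) = (1 + 3)² = 4² = 16)
37*(s(6) + 8) = 37*(16 + 8) = 37*24 = 888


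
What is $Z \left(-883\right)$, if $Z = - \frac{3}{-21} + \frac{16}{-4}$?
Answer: $\frac{23841}{7} \approx 3405.9$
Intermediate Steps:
$Z = - \frac{27}{7}$ ($Z = \left(-3\right) \left(- \frac{1}{21}\right) + 16 \left(- \frac{1}{4}\right) = \frac{1}{7} - 4 = - \frac{27}{7} \approx -3.8571$)
$Z \left(-883\right) = \left(- \frac{27}{7}\right) \left(-883\right) = \frac{23841}{7}$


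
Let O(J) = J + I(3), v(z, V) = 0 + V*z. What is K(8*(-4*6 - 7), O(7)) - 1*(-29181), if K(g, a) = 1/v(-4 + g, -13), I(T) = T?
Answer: 95596957/3276 ≈ 29181.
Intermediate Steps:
v(z, V) = V*z
O(J) = 3 + J (O(J) = J + 3 = 3 + J)
K(g, a) = 1/(52 - 13*g) (K(g, a) = 1/(-13*(-4 + g)) = 1/(52 - 13*g))
K(8*(-4*6 - 7), O(7)) - 1*(-29181) = 1/(13*(4 - 8*(-4*6 - 7))) - 1*(-29181) = 1/(13*(4 - 8*(-24 - 7))) + 29181 = 1/(13*(4 - 8*(-31))) + 29181 = 1/(13*(4 - 1*(-248))) + 29181 = 1/(13*(4 + 248)) + 29181 = (1/13)/252 + 29181 = (1/13)*(1/252) + 29181 = 1/3276 + 29181 = 95596957/3276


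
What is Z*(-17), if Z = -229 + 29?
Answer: 3400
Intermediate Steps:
Z = -200
Z*(-17) = -200*(-17) = 3400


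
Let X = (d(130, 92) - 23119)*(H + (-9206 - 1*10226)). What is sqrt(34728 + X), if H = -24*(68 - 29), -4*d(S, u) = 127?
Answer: 2*sqrt(117892301) ≈ 21716.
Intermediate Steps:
d(S, u) = -127/4 (d(S, u) = -1/4*127 = -127/4)
H = -936 (H = -24*39 = -936)
X = 471534476 (X = (-127/4 - 23119)*(-936 + (-9206 - 1*10226)) = -92603*(-936 + (-9206 - 10226))/4 = -92603*(-936 - 19432)/4 = -92603/4*(-20368) = 471534476)
sqrt(34728 + X) = sqrt(34728 + 471534476) = sqrt(471569204) = 2*sqrt(117892301)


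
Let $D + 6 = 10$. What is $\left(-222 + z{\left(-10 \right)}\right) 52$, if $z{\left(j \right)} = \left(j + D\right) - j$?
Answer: $-11336$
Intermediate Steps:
$D = 4$ ($D = -6 + 10 = 4$)
$z{\left(j \right)} = 4$ ($z{\left(j \right)} = \left(j + 4\right) - j = \left(4 + j\right) - j = 4$)
$\left(-222 + z{\left(-10 \right)}\right) 52 = \left(-222 + 4\right) 52 = \left(-218\right) 52 = -11336$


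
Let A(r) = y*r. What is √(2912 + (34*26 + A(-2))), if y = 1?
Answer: √3794 ≈ 61.595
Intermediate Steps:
A(r) = r (A(r) = 1*r = r)
√(2912 + (34*26 + A(-2))) = √(2912 + (34*26 - 2)) = √(2912 + (884 - 2)) = √(2912 + 882) = √3794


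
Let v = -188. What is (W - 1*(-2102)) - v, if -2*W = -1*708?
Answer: 2644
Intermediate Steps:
W = 354 (W = -(-1)*708/2 = -½*(-708) = 354)
(W - 1*(-2102)) - v = (354 - 1*(-2102)) - 1*(-188) = (354 + 2102) + 188 = 2456 + 188 = 2644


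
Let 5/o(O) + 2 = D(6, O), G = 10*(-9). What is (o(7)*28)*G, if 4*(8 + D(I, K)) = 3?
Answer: 50400/37 ≈ 1362.2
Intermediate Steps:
G = -90
D(I, K) = -29/4 (D(I, K) = -8 + (¼)*3 = -8 + ¾ = -29/4)
o(O) = -20/37 (o(O) = 5/(-2 - 29/4) = 5/(-37/4) = 5*(-4/37) = -20/37)
(o(7)*28)*G = -20/37*28*(-90) = -560/37*(-90) = 50400/37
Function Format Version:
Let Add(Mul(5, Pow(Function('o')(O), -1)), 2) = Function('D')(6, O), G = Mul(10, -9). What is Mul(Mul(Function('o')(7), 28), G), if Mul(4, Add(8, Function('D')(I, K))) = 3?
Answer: Rational(50400, 37) ≈ 1362.2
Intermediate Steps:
G = -90
Function('D')(I, K) = Rational(-29, 4) (Function('D')(I, K) = Add(-8, Mul(Rational(1, 4), 3)) = Add(-8, Rational(3, 4)) = Rational(-29, 4))
Function('o')(O) = Rational(-20, 37) (Function('o')(O) = Mul(5, Pow(Add(-2, Rational(-29, 4)), -1)) = Mul(5, Pow(Rational(-37, 4), -1)) = Mul(5, Rational(-4, 37)) = Rational(-20, 37))
Mul(Mul(Function('o')(7), 28), G) = Mul(Mul(Rational(-20, 37), 28), -90) = Mul(Rational(-560, 37), -90) = Rational(50400, 37)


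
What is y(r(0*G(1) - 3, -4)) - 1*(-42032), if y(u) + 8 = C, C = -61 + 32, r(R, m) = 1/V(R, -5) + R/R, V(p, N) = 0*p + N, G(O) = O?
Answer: 41995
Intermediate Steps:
V(p, N) = N (V(p, N) = 0 + N = N)
r(R, m) = ⅘ (r(R, m) = 1/(-5) + R/R = 1*(-⅕) + 1 = -⅕ + 1 = ⅘)
C = -29
y(u) = -37 (y(u) = -8 - 29 = -37)
y(r(0*G(1) - 3, -4)) - 1*(-42032) = -37 - 1*(-42032) = -37 + 42032 = 41995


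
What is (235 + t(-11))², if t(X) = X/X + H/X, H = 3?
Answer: 6723649/121 ≈ 55567.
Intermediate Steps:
t(X) = 1 + 3/X (t(X) = X/X + 3/X = 1 + 3/X)
(235 + t(-11))² = (235 + (3 - 11)/(-11))² = (235 - 1/11*(-8))² = (235 + 8/11)² = (2593/11)² = 6723649/121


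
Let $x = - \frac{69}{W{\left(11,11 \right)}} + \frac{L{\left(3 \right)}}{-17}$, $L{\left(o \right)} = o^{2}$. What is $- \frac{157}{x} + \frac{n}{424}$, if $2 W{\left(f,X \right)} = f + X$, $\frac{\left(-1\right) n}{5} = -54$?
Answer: $\frac{30169}{1272} \approx 23.718$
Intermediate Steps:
$n = 270$ ($n = \left(-5\right) \left(-54\right) = 270$)
$W{\left(f,X \right)} = \frac{X}{2} + \frac{f}{2}$ ($W{\left(f,X \right)} = \frac{f + X}{2} = \frac{X + f}{2} = \frac{X}{2} + \frac{f}{2}$)
$x = - \frac{1272}{187}$ ($x = - \frac{69}{\frac{1}{2} \cdot 11 + \frac{1}{2} \cdot 11} + \frac{3^{2}}{-17} = - \frac{69}{\frac{11}{2} + \frac{11}{2}} + 9 \left(- \frac{1}{17}\right) = - \frac{69}{11} - \frac{9}{17} = - \frac{1272}{187} \approx -6.8021$)
$- \frac{157}{x} + \frac{n}{424} = - \frac{157}{- \frac{1272}{187}} + \frac{270}{424} = \left(-157\right) \left(- \frac{187}{1272}\right) + 270 \cdot \frac{1}{424} = \frac{29359}{1272} + \frac{135}{212} = \frac{30169}{1272}$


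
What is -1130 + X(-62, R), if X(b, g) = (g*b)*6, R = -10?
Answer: 2590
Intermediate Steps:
X(b, g) = 6*b*g (X(b, g) = (b*g)*6 = 6*b*g)
-1130 + X(-62, R) = -1130 + 6*(-62)*(-10) = -1130 + 3720 = 2590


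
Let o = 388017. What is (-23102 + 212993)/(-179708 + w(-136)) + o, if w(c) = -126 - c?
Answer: 69725688975/179698 ≈ 3.8802e+5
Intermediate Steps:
(-23102 + 212993)/(-179708 + w(-136)) + o = (-23102 + 212993)/(-179708 + (-126 - 1*(-136))) + 388017 = 189891/(-179708 + (-126 + 136)) + 388017 = 189891/(-179708 + 10) + 388017 = 189891/(-179698) + 388017 = 189891*(-1/179698) + 388017 = -189891/179698 + 388017 = 69725688975/179698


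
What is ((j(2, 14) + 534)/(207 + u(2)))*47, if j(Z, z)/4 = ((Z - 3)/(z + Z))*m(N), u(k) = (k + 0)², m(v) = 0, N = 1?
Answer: 25098/211 ≈ 118.95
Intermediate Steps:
u(k) = k²
j(Z, z) = 0 (j(Z, z) = 4*(((Z - 3)/(z + Z))*0) = 4*(((-3 + Z)/(Z + z))*0) = 4*0 = 0)
((j(2, 14) + 534)/(207 + u(2)))*47 = ((0 + 534)/(207 + 2²))*47 = (534/(207 + 4))*47 = (534/211)*47 = 25098/211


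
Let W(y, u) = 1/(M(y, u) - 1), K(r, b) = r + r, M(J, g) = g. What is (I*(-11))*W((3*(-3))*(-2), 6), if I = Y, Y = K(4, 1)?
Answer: -88/5 ≈ -17.600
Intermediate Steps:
K(r, b) = 2*r
Y = 8 (Y = 2*4 = 8)
W(y, u) = 1/(-1 + u) (W(y, u) = 1/(u - 1) = 1/(-1 + u))
I = 8
(I*(-11))*W((3*(-3))*(-2), 6) = (8*(-11))/(-1 + 6) = -88/5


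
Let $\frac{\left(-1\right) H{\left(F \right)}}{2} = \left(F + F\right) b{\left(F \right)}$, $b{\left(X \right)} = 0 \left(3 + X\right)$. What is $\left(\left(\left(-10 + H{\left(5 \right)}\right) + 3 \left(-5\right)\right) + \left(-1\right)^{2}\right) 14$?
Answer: $-336$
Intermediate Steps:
$b{\left(X \right)} = 0$
$H{\left(F \right)} = 0$ ($H{\left(F \right)} = - 2 \left(F + F\right) 0 = - 2 \cdot 2 F 0 = \left(-2\right) 0 = 0$)
$\left(\left(\left(-10 + H{\left(5 \right)}\right) + 3 \left(-5\right)\right) + \left(-1\right)^{2}\right) 14 = \left(\left(\left(-10 + 0\right) + 3 \left(-5\right)\right) + \left(-1\right)^{2}\right) 14 = \left(\left(-10 - 15\right) + 1\right) 14 = \left(-25 + 1\right) 14 = \left(-24\right) 14 = -336$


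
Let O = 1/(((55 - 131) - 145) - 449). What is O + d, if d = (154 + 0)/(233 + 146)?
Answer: 102801/253930 ≈ 0.40484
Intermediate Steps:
d = 154/379 ≈ 0.40633
O = -1/670 (O = 1/((-76 - 145) - 449) = 1/(-221 - 449) = 1/(-670) = -1/670 ≈ -0.0014925)
O + d = -1/670 + 154/379 = 102801/253930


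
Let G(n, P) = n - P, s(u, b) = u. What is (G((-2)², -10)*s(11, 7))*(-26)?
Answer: -4004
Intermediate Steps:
(G((-2)², -10)*s(11, 7))*(-26) = (((-2)² - 1*(-10))*11)*(-26) = ((4 + 10)*11)*(-26) = (14*11)*(-26) = 154*(-26) = -4004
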